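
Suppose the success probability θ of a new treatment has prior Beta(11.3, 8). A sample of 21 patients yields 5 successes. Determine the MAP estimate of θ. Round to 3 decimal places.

θ̂_MAP = 0.399

Prior: Beta(11.3, 8).
Data: 5 successes in 21 trials. The binomial likelihood contributes θ^5(1−θ)^16, so the posterior is Beta(11.3+5, 8+16) = Beta(16.3, 24).
For Beta(a, b) with a, b > 1 the mode is (a−1)/(a+b−2) = 15.3/38.3 ≈ 0.399.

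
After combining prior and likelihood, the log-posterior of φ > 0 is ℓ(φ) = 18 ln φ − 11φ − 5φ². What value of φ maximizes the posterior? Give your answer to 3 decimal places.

ℓ'(φ) = 18/φ − 11 − 10φ. Setting this to zero and multiplying by φ: 10φ² + 11φ − 18 = 0.
φ = (−11 + √(11² + 4·10·18)) / (2·10) = (−11 + √841) / 20 = (−11 + 29)/20 = 9/10.
ℓ''(φ) = −18/φ² − 10 < 0, confirming a maximum.

φ̂_MAP = 0.900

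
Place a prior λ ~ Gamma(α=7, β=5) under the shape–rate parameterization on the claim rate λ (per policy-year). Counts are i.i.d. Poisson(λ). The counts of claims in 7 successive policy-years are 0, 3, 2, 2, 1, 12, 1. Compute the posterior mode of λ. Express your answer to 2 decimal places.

Σxᵢ = 0+3+2+2+1+12+1 = 21, with n = 7.
Posterior ∝ λ^6e^(−5λ) · λ^21e^(−7λ) = λ^27e^(−12λ), i.e. Gamma(shape=28, rate=12).
The mode of a Gamma(a, b) with a ≥ 1 (shape–rate) is (a−1)/b = 27/12 ≈ 2.25.

λ̂_MAP = 2.25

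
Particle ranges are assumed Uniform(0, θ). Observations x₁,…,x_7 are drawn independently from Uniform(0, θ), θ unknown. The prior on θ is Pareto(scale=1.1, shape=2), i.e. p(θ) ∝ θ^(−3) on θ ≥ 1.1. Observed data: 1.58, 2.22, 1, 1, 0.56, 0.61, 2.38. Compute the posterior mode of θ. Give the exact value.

θ̂_MAP = 2.38

The Uniform(0, θ) likelihood is θ^(−n) for θ ≥ max(xᵢ), zero otherwise. Here max(xᵢ) = 2.38.
Posterior ∝ θ^(−3) · θ^(−7) = θ^(−10) on θ ≥ max(1.1, 2.38) = 2.38.
This density is strictly decreasing in θ, so the posterior mode lies at the lower boundary of the support.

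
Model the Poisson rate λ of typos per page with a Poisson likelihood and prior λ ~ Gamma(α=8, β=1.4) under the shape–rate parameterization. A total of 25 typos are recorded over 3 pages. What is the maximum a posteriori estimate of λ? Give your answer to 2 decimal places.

λ̂_MAP = 7.27

Σxᵢ = 25, n = 3.
Posterior ∝ λ^7e^(−1.4λ) · λ^25e^(−3λ) = λ^32e^(−4.4λ), i.e. Gamma(shape=33, rate=4.4).
The mode of a Gamma(a, b) with a ≥ 1 (shape–rate) is (a−1)/b = 32/4.4 ≈ 7.27.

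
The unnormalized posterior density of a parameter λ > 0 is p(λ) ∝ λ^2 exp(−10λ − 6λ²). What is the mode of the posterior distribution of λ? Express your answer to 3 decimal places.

λ̂_MAP = 0.167

ℓ'(λ) = 2/λ − 10 − 12λ. Setting this to zero and multiplying by λ: 12λ² + 10λ − 2 = 0.
λ = (−10 + √(10² + 4·12·2)) / (2·12) = (−10 + √196) / 24 = (−10 + 14)/24 = 1/6.
ℓ''(λ) = −2/λ² − 12 < 0, confirming a maximum.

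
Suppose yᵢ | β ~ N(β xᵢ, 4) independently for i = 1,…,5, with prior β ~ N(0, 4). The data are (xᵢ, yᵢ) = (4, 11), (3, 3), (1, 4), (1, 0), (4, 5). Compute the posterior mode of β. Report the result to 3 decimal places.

log p(β | y) = −Σ(yᵢ − βxᵢ)²/(2·4) − β²/(2·4) + const.
Setting the derivative to zero: Σxᵢ(yᵢ − βxᵢ)/4 − β/4 = 0, so β = Σxᵢyᵢ / (Σxᵢ² + σ²/τ²).
Σxᵢyᵢ = 4·11 + 3·3 + 1·4 + 1·0 + 4·5 = 77; Σxᵢ² = 43; σ²/τ² = 1.
β̂_MAP = 77 / (43 + 1) = 77/44 ≈ 1.750.

β̂_MAP = 1.750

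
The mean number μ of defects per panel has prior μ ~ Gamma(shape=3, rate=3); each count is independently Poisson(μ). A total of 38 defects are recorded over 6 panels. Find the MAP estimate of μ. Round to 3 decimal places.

Σxᵢ = 38, n = 6.
Posterior ∝ μ^2e^(−3μ) · μ^38e^(−6μ) = μ^40e^(−9μ), i.e. Gamma(shape=41, rate=9).
The mode of a Gamma(a, b) with a ≥ 1 (shape–rate) is (a−1)/b = 40/9 ≈ 4.444.

μ̂_MAP = 4.444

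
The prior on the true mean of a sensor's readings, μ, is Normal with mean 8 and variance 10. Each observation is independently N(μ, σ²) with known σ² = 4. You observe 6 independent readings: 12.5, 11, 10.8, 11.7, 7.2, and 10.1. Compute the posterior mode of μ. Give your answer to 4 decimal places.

n = 6; x̄ = (12.5 + 11 + 10.8 + 11.7 + 7.2 + 10.1)/6 = 63.3/6 = 10.55.
For a Normal prior and Normal likelihood with known variance, the posterior is Normal; its mode equals its mean, the precision-weighted average.
Prior precision 1/σ₀² = 1/10 = 0.1; data precision n/σ² = 6/4 = 1.5.
μ̂ = (0.1·8 + 1.5·10.55) / (0.1 + 1.5) = 16.625/1.6 = 10.390625 ≈ 10.3906.

μ̂_MAP = 10.3906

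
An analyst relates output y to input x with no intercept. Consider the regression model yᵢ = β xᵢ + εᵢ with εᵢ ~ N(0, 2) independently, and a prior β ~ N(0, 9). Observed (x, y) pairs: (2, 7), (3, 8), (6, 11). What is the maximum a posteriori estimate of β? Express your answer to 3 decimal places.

log p(β | y) = −Σ(yᵢ − βxᵢ)²/(2·2) − β²/(2·9) + const.
Setting the derivative to zero: Σxᵢ(yᵢ − βxᵢ)/2 − β/9 = 0, so β = Σxᵢyᵢ / (Σxᵢ² + σ²/τ²).
Σxᵢyᵢ = 2·7 + 3·8 + 6·11 = 104; Σxᵢ² = 49; σ²/τ² = 2/9.
β̂_MAP = 104 / (49 + 2/9) = 104/(443/9) = 936/443 ≈ 2.113.

β̂_MAP = 2.113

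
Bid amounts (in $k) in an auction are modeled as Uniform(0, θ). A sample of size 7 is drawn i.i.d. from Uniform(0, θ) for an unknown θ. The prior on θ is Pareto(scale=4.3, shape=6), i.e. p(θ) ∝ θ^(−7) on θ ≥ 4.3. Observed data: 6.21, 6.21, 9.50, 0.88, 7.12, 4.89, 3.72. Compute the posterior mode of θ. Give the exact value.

θ̂_MAP = 9.50

The Uniform(0, θ) likelihood is θ^(−n) for θ ≥ max(xᵢ), zero otherwise. Here max(xᵢ) = 9.50.
Posterior ∝ θ^(−7) · θ^(−7) = θ^(−14) on θ ≥ max(4.3, 9.50) = 9.50.
This density is strictly decreasing in θ, so the posterior mode lies at the lower boundary of the support.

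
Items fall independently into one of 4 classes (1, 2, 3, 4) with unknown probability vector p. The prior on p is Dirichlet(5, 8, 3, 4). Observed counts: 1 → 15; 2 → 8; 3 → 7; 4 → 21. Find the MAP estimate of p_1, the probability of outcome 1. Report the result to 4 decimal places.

The posterior is Dirichlet(αᵢ + nᵢ) = Dirichlet(20, 16, 10, 25).
For a Dirichlet(a₁,…,a_K) with all aᵢ > 1, the mode has j-th component (aⱼ − 1)/(Σaᵢ − K).
Here Σaᵢ = 71 and K = 4, so p_1 = (20 − 1)/(71 − 4) = 19/67 ≈ 0.2836.

MAP estimate: 0.2836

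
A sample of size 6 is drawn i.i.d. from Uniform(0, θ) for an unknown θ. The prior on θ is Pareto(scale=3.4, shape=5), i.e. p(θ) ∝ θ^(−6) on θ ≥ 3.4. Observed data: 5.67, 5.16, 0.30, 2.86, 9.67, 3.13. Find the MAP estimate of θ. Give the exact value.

The Uniform(0, θ) likelihood is θ^(−n) for θ ≥ max(xᵢ), zero otherwise. Here max(xᵢ) = 9.67.
Posterior ∝ θ^(−6) · θ^(−6) = θ^(−12) on θ ≥ max(3.4, 9.67) = 9.67.
This density is strictly decreasing in θ, so the posterior mode lies at the lower boundary of the support.

θ̂_MAP = 9.67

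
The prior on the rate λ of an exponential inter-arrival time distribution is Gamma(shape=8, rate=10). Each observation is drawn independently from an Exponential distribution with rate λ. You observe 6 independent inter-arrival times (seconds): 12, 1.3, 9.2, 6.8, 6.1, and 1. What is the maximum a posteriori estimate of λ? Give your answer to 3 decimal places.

The Exponential(rate=λ) likelihood is ∝ λ^n e^(−λΣtᵢ). Here n = 6 and Σtᵢ = 12 + 1.3 + 9.2 + 6.8 + 6.1 + 1 = 36.4.
Posterior ∝ λ^7e^(−10λ) · λ^6e^(−36.4λ) = λ^13e^(−46.4λ), i.e. Gamma(14, 46.4).
Mode = (a−1)/b = 13/46.4 ≈ 0.280.

λ̂_MAP = 0.280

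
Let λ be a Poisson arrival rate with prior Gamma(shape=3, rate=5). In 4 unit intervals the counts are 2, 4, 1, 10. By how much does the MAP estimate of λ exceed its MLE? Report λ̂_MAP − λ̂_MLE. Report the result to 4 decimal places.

Σxᵢ = 17. Posterior is Gamma(20, 9); MAP = (20−1)/9 = 19/9 ≈ 2.11111.
MLE = x̄ = 17/4 ≈ 4.25000.
Difference = 19/9 − 17/4 = -77/36 ≈ -2.1389.

MAP − MLE = -2.1389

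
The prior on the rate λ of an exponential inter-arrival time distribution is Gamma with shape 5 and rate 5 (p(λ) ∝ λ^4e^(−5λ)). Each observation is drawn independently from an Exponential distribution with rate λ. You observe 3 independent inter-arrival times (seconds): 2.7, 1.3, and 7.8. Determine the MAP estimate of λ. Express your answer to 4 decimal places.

λ̂_MAP = 0.4167

The Exponential(rate=λ) likelihood is ∝ λ^n e^(−λΣtᵢ). Here n = 3 and Σtᵢ = 2.7 + 1.3 + 7.8 = 11.8.
Posterior ∝ λ^4e^(−5λ) · λ^3e^(−11.8λ) = λ^7e^(−16.8λ), i.e. Gamma(8, 16.8).
Mode = (a−1)/b = 7/16.8 ≈ 0.4167.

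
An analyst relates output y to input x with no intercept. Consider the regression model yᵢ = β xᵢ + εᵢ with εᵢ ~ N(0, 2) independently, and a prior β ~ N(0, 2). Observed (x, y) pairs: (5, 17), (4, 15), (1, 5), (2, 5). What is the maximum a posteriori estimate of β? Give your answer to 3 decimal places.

β̂_MAP = 3.404

log p(β | y) = −Σ(yᵢ − βxᵢ)²/(2·2) − β²/(2·2) + const.
Setting the derivative to zero: Σxᵢ(yᵢ − βxᵢ)/2 − β/2 = 0, so β = Σxᵢyᵢ / (Σxᵢ² + σ²/τ²).
Σxᵢyᵢ = 5·17 + 4·15 + 1·5 + 2·5 = 160; Σxᵢ² = 46; σ²/τ² = 1.
β̂_MAP = 160 / (46 + 1) = 160/47 ≈ 3.404.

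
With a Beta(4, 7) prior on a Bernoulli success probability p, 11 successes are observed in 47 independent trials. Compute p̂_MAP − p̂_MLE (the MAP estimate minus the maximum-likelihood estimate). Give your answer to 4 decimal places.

Posterior is Beta(15, 43); MAP = (15−1)/(58−2) = 14/56 ≈ 0.25000.
MLE ignores the prior: p̂_MLE = k/n = 11/47 ≈ 0.23404.
Difference = 14/56 − 11/47 = 3/188 ≈ 0.0160.

MAP − MLE = 0.0160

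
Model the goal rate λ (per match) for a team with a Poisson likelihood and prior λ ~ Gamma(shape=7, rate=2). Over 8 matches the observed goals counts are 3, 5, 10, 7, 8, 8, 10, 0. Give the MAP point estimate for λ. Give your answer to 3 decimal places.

Σxᵢ = 3+5+10+7+8+8+10+0 = 51, with n = 8.
Posterior ∝ λ^6e^(−2λ) · λ^51e^(−8λ) = λ^57e^(−10λ), i.e. Gamma(shape=58, rate=10).
The mode of a Gamma(a, b) with a ≥ 1 (shape–rate) is (a−1)/b = 57/10 ≈ 5.700.

λ̂_MAP = 5.700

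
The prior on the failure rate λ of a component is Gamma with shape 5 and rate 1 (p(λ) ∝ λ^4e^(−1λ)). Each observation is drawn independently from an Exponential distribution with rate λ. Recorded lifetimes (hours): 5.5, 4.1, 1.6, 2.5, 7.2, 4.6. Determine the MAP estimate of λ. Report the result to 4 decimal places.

λ̂_MAP = 0.3774

The Exponential(rate=λ) likelihood is ∝ λ^n e^(−λΣtᵢ). Here n = 6 and Σtᵢ = 5.5 + 4.1 + 1.6 + 2.5 + 7.2 + 4.6 = 25.5.
Posterior ∝ λ^4e^(−1λ) · λ^6e^(−25.5λ) = λ^10e^(−26.5λ), i.e. Gamma(11, 26.5).
Mode = (a−1)/b = 10/26.5 ≈ 0.3774.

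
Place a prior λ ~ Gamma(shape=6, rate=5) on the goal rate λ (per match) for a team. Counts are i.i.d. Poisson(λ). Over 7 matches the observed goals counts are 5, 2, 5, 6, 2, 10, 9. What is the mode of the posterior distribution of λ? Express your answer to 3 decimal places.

Σxᵢ = 5+2+5+6+2+10+9 = 39, with n = 7.
Posterior ∝ λ^5e^(−5λ) · λ^39e^(−7λ) = λ^44e^(−12λ), i.e. Gamma(shape=45, rate=12).
The mode of a Gamma(a, b) with a ≥ 1 (shape–rate) is (a−1)/b = 44/12 ≈ 3.667.

λ̂_MAP = 3.667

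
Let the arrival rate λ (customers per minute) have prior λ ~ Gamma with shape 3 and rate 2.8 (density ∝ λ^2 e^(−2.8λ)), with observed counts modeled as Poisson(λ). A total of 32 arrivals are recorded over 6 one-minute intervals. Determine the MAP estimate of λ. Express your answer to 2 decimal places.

λ̂_MAP = 3.86

Σxᵢ = 32, n = 6.
Posterior ∝ λ^2e^(−2.8λ) · λ^32e^(−6λ) = λ^34e^(−8.8λ), i.e. Gamma(shape=35, rate=8.8).
The mode of a Gamma(a, b) with a ≥ 1 (shape–rate) is (a−1)/b = 34/8.8 ≈ 3.86.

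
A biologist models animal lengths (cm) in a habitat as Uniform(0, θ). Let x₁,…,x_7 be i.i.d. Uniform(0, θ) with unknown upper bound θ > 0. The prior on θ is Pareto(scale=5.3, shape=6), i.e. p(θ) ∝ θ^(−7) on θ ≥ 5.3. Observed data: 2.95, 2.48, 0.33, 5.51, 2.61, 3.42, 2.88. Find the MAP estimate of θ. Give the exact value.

The Uniform(0, θ) likelihood is θ^(−n) for θ ≥ max(xᵢ), zero otherwise. Here max(xᵢ) = 5.51.
Posterior ∝ θ^(−7) · θ^(−7) = θ^(−14) on θ ≥ max(5.3, 5.51) = 5.51.
This density is strictly decreasing in θ, so the posterior mode lies at the lower boundary of the support.

θ̂_MAP = 5.51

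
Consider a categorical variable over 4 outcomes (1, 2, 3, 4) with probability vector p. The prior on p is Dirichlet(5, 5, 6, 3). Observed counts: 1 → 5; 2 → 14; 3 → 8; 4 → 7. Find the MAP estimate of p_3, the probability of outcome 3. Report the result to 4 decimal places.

MAP estimate: 0.2653

The posterior is Dirichlet(αᵢ + nᵢ) = Dirichlet(10, 19, 14, 10).
For a Dirichlet(a₁,…,a_K) with all aᵢ > 1, the mode has j-th component (aⱼ − 1)/(Σaᵢ − K).
Here Σaᵢ = 53 and K = 4, so p_3 = (14 − 1)/(53 − 4) = 13/49 ≈ 0.2653.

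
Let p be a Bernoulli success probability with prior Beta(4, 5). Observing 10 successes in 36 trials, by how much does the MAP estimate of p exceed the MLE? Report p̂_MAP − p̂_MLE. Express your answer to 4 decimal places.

MAP − MLE = 0.0245

Posterior is Beta(14, 31); MAP = (14−1)/(45−2) = 13/43 ≈ 0.30233.
MLE ignores the prior: p̂_MLE = k/n = 10/36 ≈ 0.27778.
Difference = 13/43 − 10/36 = 19/774 ≈ 0.0245.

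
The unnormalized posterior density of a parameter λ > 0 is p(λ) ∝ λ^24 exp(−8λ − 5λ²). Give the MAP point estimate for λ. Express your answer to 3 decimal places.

ℓ'(λ) = 24/λ − 8 − 10λ. Setting this to zero and multiplying by λ: 10λ² + 8λ − 24 = 0.
λ = (−8 + √(8² + 4·10·24)) / (2·10) = (−8 + √1024) / 20 = (−8 + 32)/20 = 6/5.
ℓ''(λ) = −24/λ² − 10 < 0, confirming a maximum.

λ̂_MAP = 1.200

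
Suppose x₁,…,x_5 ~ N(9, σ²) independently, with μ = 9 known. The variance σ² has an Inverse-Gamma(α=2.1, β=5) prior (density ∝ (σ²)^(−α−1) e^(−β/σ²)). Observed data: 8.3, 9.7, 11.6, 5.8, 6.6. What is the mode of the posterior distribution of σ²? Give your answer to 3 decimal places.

σ̂²_MAP = 3.013

Sum of squared deviations about the known mean: SS = (8.3−9)² + (9.7−9)² + (11.6−9)² + (5.8−9)² + (6.6−9)² = 23.74.
The Normal likelihood contributes (σ²)^(−n/2) exp(−SS/(2σ²)), so the posterior is Inverse-Gamma(α + n/2, β + SS/2) = Inverse-Gamma(4.6, 16.87).
The mode of Inverse-Gamma(a, b) is b/(a+1) = 16.87/5.6 ≈ 3.013.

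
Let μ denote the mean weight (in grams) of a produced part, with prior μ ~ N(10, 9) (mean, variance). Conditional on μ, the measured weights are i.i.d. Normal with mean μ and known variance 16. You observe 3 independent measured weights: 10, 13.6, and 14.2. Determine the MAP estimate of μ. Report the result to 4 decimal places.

μ̂_MAP = 11.6326

n = 3; x̄ = (10 + 13.6 + 14.2)/3 = 37.8/3 = 12.6.
For a Normal prior and Normal likelihood with known variance, the posterior is Normal; its mode equals its mean, the precision-weighted average.
Prior precision 1/σ₀² = 1/9; data precision n/σ² = 3/16 = 0.1875.
μ̂ = ((1/9)·10 + 0.1875·12.6) / (1/9 + 0.1875) = (2501/720)/(43/144) = 2501/215 ≈ 11.6326.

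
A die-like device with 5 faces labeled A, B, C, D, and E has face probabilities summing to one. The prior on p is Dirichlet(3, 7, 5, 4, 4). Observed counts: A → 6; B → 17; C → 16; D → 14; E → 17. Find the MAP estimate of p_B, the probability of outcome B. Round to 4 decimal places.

MAP estimate of p_B = 0.2614

The posterior is Dirichlet(αᵢ + nᵢ) = Dirichlet(9, 24, 21, 18, 21).
For a Dirichlet(a₁,…,a_K) with all aᵢ > 1, the mode has j-th component (aⱼ − 1)/(Σaᵢ − K).
Here Σaᵢ = 93 and K = 5, so p_B = (24 − 1)/(93 − 5) = 23/88 ≈ 0.2614.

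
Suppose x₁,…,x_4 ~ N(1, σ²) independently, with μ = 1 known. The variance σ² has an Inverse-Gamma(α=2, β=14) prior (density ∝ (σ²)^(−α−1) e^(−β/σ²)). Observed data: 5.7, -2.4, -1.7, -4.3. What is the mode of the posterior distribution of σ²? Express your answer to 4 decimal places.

Sum of squared deviations about the known mean: SS = (5.7−1)² + (-2.4−1)² + (-1.7−1)² + (-4.3−1)² = 69.03.
The Normal likelihood contributes (σ²)^(−n/2) exp(−SS/(2σ²)), so the posterior is Inverse-Gamma(α + n/2, β + SS/2) = Inverse-Gamma(4, 48.515).
The mode of Inverse-Gamma(a, b) is b/(a+1) = 48.515/5 ≈ 9.7030.

σ̂²_MAP = 9.7030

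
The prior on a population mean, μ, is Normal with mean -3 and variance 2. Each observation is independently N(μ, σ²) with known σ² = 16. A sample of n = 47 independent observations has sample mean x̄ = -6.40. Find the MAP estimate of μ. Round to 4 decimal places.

μ̂_MAP = -5.9055

n = 47, x̄ = -6.40.
For a Normal prior and Normal likelihood with known variance, the posterior is Normal; its mode equals its mean, the precision-weighted average.
Prior precision 1/σ₀² = 1/2 = 0.5; data precision n/σ² = 47/16 = 2.9375.
μ̂ = (0.5·(-3) + 2.9375·(-6.4)) / (0.5 + 2.9375) = (-20.3)/3.4375 = -1624/275 ≈ -5.9055.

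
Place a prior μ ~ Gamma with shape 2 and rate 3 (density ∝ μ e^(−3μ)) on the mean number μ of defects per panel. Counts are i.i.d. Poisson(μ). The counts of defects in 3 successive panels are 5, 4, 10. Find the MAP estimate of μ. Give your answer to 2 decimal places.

Σxᵢ = 5+4+10 = 19, with n = 3.
Posterior ∝ μe^(−3μ) · μ^19e^(−3μ) = μ^20e^(−6μ), i.e. Gamma(shape=21, rate=6).
The mode of a Gamma(a, b) with a ≥ 1 (shape–rate) is (a−1)/b = 20/6 ≈ 3.33.

μ̂_MAP = 3.33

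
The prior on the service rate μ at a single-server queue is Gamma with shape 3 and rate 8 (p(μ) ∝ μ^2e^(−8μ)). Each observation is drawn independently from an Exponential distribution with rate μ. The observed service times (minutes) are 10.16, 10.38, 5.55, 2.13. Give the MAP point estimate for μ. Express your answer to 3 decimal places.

μ̂_MAP = 0.166

The Exponential(rate=μ) likelihood is ∝ μ^n e^(−μΣtᵢ). Here n = 4 and Σtᵢ = 10.16 + 10.38 + 5.55 + 2.13 = 28.22.
Posterior ∝ μ^2e^(−8μ) · μ^4e^(−28.22μ) = μ^6e^(−36.22μ), i.e. Gamma(7, 36.22).
Mode = (a−1)/b = 6/36.22 ≈ 0.166.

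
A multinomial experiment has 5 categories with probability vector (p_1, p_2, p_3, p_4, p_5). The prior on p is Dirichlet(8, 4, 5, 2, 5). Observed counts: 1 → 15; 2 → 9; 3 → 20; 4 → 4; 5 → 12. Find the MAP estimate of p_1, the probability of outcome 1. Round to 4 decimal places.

MAP estimate: 0.2785

The posterior is Dirichlet(αᵢ + nᵢ) = Dirichlet(23, 13, 25, 6, 17).
For a Dirichlet(a₁,…,a_K) with all aᵢ > 1, the mode has j-th component (aⱼ − 1)/(Σaᵢ − K).
Here Σaᵢ = 84 and K = 5, so p_1 = (23 − 1)/(84 − 5) = 22/79 ≈ 0.2785.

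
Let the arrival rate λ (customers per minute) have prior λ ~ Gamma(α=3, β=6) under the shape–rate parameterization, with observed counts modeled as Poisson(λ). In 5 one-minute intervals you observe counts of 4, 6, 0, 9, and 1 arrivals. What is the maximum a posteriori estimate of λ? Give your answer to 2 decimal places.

λ̂_MAP = 2.00

Σxᵢ = 4+6+0+9+1 = 20, with n = 5.
Posterior ∝ λ^2e^(−6λ) · λ^20e^(−5λ) = λ^22e^(−11λ), i.e. Gamma(shape=23, rate=11).
The mode of a Gamma(a, b) with a ≥ 1 (shape–rate) is (a−1)/b = 22/11 ≈ 2.00.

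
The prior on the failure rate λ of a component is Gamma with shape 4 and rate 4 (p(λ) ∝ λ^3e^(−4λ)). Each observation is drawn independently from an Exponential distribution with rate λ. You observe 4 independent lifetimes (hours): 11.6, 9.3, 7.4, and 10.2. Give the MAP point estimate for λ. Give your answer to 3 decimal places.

The Exponential(rate=λ) likelihood is ∝ λ^n e^(−λΣtᵢ). Here n = 4 and Σtᵢ = 11.6 + 9.3 + 7.4 + 10.2 = 38.5.
Posterior ∝ λ^3e^(−4λ) · λ^4e^(−38.5λ) = λ^7e^(−42.5λ), i.e. Gamma(8, 42.5).
Mode = (a−1)/b = 7/42.5 ≈ 0.165.

λ̂_MAP = 0.165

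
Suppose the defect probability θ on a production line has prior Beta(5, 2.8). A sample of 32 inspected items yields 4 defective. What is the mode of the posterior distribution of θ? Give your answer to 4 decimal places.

θ̂_MAP = 0.2116

Prior: Beta(5, 2.8).
Data: 4 successes in 32 trials. The binomial likelihood contributes θ^4(1−θ)^28, so the posterior is Beta(5+4, 2.8+28) = Beta(9, 30.8).
For Beta(a, b) with a, b > 1 the mode is (a−1)/(a+b−2) = 8/37.8 ≈ 0.2116.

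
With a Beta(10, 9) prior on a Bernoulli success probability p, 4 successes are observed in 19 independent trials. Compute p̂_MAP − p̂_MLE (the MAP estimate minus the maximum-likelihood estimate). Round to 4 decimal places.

MAP − MLE = 0.1506

Posterior is Beta(14, 24); MAP = (14−1)/(38−2) = 13/36 ≈ 0.36111.
MLE ignores the prior: p̂_MLE = k/n = 4/19 ≈ 0.21053.
Difference = 13/36 − 4/19 = 103/684 ≈ 0.1506.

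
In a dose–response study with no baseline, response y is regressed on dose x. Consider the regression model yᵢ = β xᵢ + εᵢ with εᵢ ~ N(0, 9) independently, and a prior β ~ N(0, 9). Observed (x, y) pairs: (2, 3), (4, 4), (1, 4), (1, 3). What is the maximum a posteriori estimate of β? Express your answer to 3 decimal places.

log p(β | y) = −Σ(yᵢ − βxᵢ)²/(2·9) − β²/(2·9) + const.
Setting the derivative to zero: Σxᵢ(yᵢ − βxᵢ)/9 − β/9 = 0, so β = Σxᵢyᵢ / (Σxᵢ² + σ²/τ²).
Σxᵢyᵢ = 2·3 + 4·4 + 1·4 + 1·3 = 29; Σxᵢ² = 22; σ²/τ² = 1.
β̂_MAP = 29 / (22 + 1) = 29/23 ≈ 1.261.

β̂_MAP = 1.261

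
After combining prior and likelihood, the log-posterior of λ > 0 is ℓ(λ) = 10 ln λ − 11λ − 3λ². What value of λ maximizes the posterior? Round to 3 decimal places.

λ̂_MAP = 0.667

ℓ'(λ) = 10/λ − 11 − 6λ. Setting this to zero and multiplying by λ: 6λ² + 11λ − 10 = 0.
λ = (−11 + √(11² + 4·6·10)) / (2·6) = (−11 + √361) / 12 = (−11 + 19)/12 = 2/3.
ℓ''(λ) = −10/λ² − 6 < 0, confirming a maximum.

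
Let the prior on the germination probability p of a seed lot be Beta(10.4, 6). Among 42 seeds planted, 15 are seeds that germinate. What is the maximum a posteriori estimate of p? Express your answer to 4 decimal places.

p̂_MAP = 0.4326

Prior: Beta(10.4, 6).
Data: 15 successes in 42 trials. The binomial likelihood contributes p^15(1−p)^27, so the posterior is Beta(10.4+15, 6+27) = Beta(25.4, 33).
For Beta(a, b) with a, b > 1 the mode is (a−1)/(a+b−2) = 24.4/56.4 ≈ 0.4326.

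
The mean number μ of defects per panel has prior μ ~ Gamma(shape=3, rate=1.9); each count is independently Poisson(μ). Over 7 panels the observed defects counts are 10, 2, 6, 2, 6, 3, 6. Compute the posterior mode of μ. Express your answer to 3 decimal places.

Σxᵢ = 10+2+6+2+6+3+6 = 35, with n = 7.
Posterior ∝ μ^2e^(−1.9μ) · μ^35e^(−7μ) = μ^37e^(−8.9μ), i.e. Gamma(shape=38, rate=8.9).
The mode of a Gamma(a, b) with a ≥ 1 (shape–rate) is (a−1)/b = 37/8.9 ≈ 4.157.

μ̂_MAP = 4.157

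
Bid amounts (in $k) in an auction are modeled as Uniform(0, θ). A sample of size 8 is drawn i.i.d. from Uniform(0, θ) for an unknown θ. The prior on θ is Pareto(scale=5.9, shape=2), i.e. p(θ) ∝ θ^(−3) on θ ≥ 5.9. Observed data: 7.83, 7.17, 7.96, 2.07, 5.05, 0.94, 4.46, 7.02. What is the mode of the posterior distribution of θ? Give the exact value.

θ̂_MAP = 7.96

The Uniform(0, θ) likelihood is θ^(−n) for θ ≥ max(xᵢ), zero otherwise. Here max(xᵢ) = 7.96.
Posterior ∝ θ^(−3) · θ^(−8) = θ^(−11) on θ ≥ max(5.9, 7.96) = 7.96.
This density is strictly decreasing in θ, so the posterior mode lies at the lower boundary of the support.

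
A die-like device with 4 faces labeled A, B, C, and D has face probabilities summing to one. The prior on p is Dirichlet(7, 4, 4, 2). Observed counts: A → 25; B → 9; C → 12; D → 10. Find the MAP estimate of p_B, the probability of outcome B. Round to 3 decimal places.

The posterior is Dirichlet(αᵢ + nᵢ) = Dirichlet(32, 13, 16, 12).
For a Dirichlet(a₁,…,a_K) with all aᵢ > 1, the mode has j-th component (aⱼ − 1)/(Σaᵢ − K).
Here Σaᵢ = 73 and K = 4, so p_B = (13 − 1)/(73 − 4) = 12/69 ≈ 0.174.

MAP estimate of p_B = 0.174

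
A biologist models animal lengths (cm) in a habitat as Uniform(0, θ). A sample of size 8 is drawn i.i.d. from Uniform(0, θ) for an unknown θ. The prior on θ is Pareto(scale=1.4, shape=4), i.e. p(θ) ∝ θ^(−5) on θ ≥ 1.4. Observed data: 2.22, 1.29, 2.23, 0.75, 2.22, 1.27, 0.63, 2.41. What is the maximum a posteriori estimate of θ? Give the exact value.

The Uniform(0, θ) likelihood is θ^(−n) for θ ≥ max(xᵢ), zero otherwise. Here max(xᵢ) = 2.41.
Posterior ∝ θ^(−5) · θ^(−8) = θ^(−13) on θ ≥ max(1.4, 2.41) = 2.41.
This density is strictly decreasing in θ, so the posterior mode lies at the lower boundary of the support.

θ̂_MAP = 2.41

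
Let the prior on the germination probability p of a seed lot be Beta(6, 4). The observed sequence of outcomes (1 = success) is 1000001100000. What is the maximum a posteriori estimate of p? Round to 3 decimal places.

p̂_MAP = 0.381

Prior: Beta(6, 4).
Data: 3 successes in 13 trials (from the sequence). The binomial likelihood contributes p^3(1−p)^10, so the posterior is Beta(6+3, 4+10) = Beta(9, 14).
For Beta(a, b) with a, b > 1 the mode is (a−1)/(a+b−2) = 8/21 ≈ 0.381.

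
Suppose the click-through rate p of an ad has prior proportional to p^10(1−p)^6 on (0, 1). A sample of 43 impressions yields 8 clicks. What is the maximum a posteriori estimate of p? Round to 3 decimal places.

The prior density ∝ p^10(1−p)^6 is the kernel of Beta(11, 7).
Data: 8 successes in 43 trials. The binomial likelihood contributes p^8(1−p)^35, so the posterior is Beta(11+8, 7+35) = Beta(19, 42).
For Beta(a, b) with a, b > 1 the mode is (a−1)/(a+b−2) = 18/59 ≈ 0.305.

p̂_MAP = 0.305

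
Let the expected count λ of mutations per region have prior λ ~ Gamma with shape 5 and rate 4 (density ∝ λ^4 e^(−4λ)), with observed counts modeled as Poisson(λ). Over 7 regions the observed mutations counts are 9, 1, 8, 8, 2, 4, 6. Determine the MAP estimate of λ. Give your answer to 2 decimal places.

Σxᵢ = 9+1+8+8+2+4+6 = 38, with n = 7.
Posterior ∝ λ^4e^(−4λ) · λ^38e^(−7λ) = λ^42e^(−11λ), i.e. Gamma(shape=43, rate=11).
The mode of a Gamma(a, b) with a ≥ 1 (shape–rate) is (a−1)/b = 42/11 ≈ 3.82.

λ̂_MAP = 3.82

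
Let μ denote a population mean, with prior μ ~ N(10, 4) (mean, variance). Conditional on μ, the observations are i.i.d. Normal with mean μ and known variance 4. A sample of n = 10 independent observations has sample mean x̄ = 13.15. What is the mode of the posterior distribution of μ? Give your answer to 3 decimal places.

n = 10, x̄ = 13.15.
For a Normal prior and Normal likelihood with known variance, the posterior is Normal; its mode equals its mean, the precision-weighted average.
Prior precision 1/σ₀² = 1/4 = 0.25; data precision n/σ² = 10/4 = 2.5.
μ̂ = (0.25·10 + 2.5·13.15) / (0.25 + 2.5) = 35.375/2.75 = 283/22 ≈ 12.864.

μ̂_MAP = 12.864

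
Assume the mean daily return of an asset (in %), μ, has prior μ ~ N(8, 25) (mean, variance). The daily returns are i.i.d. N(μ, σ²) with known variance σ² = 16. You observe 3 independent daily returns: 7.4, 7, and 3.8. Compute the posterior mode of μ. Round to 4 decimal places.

μ̂_MAP = 6.4066

n = 3; x̄ = (7.4 + 7 + 3.8)/3 = 18.2/3 = 91/15 ≈ 6.0667.
For a Normal prior and Normal likelihood with known variance, the posterior is Normal; its mode equals its mean, the precision-weighted average.
Prior precision 1/σ₀² = 1/25 = 0.04; data precision n/σ² = 3/16 = 0.1875.
μ̂ = (0.04·8 + 0.1875·(91/15)) / (0.04 + 0.1875) = 1.4575/0.2275 = 583/91 ≈ 6.4066.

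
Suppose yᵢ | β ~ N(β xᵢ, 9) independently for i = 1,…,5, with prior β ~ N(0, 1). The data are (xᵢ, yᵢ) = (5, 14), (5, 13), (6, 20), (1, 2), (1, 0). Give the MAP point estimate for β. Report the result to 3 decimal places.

log p(β | y) = −Σ(yᵢ − βxᵢ)²/(2·9) − β²/(2·1) + const.
Setting the derivative to zero: Σxᵢ(yᵢ − βxᵢ)/9 − β/1 = 0, so β = Σxᵢyᵢ / (Σxᵢ² + σ²/τ²).
Σxᵢyᵢ = 5·14 + 5·13 + 6·20 + 1·2 + 1·0 = 257; Σxᵢ² = 88; σ²/τ² = 9.
β̂_MAP = 257 / (88 + 9) = 257/97 ≈ 2.649.

β̂_MAP = 2.649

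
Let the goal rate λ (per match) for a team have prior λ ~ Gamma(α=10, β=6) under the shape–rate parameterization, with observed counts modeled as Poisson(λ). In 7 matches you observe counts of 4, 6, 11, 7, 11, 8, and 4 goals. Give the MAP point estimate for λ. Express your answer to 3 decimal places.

λ̂_MAP = 4.615

Σxᵢ = 4+6+11+7+11+8+4 = 51, with n = 7.
Posterior ∝ λ^9e^(−6λ) · λ^51e^(−7λ) = λ^60e^(−13λ), i.e. Gamma(shape=61, rate=13).
The mode of a Gamma(a, b) with a ≥ 1 (shape–rate) is (a−1)/b = 60/13 ≈ 4.615.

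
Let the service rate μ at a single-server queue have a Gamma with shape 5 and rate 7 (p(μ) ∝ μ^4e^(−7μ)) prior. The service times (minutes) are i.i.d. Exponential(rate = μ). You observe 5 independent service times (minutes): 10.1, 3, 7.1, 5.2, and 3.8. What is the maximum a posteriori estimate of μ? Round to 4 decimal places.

μ̂_MAP = 0.2486

The Exponential(rate=μ) likelihood is ∝ μ^n e^(−μΣtᵢ). Here n = 5 and Σtᵢ = 10.1 + 3 + 7.1 + 5.2 + 3.8 = 29.2.
Posterior ∝ μ^4e^(−7μ) · μ^5e^(−29.2μ) = μ^9e^(−36.2μ), i.e. Gamma(10, 36.2).
Mode = (a−1)/b = 9/36.2 ≈ 0.2486.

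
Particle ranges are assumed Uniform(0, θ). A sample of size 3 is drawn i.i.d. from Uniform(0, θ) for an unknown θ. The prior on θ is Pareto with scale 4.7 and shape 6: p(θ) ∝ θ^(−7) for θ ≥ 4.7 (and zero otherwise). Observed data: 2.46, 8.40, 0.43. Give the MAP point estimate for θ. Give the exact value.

θ̂_MAP = 8.40

The Uniform(0, θ) likelihood is θ^(−n) for θ ≥ max(xᵢ), zero otherwise. Here max(xᵢ) = 8.40.
Posterior ∝ θ^(−7) · θ^(−3) = θ^(−10) on θ ≥ max(4.7, 8.40) = 8.40.
This density is strictly decreasing in θ, so the posterior mode lies at the lower boundary of the support.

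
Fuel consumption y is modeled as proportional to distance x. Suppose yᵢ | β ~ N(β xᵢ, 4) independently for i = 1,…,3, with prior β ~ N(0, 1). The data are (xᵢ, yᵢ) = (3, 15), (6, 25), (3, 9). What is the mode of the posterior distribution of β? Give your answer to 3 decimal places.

β̂_MAP = 3.828

log p(β | y) = −Σ(yᵢ − βxᵢ)²/(2·4) − β²/(2·1) + const.
Setting the derivative to zero: Σxᵢ(yᵢ − βxᵢ)/4 − β/1 = 0, so β = Σxᵢyᵢ / (Σxᵢ² + σ²/τ²).
Σxᵢyᵢ = 3·15 + 6·25 + 3·9 = 222; Σxᵢ² = 54; σ²/τ² = 4.
β̂_MAP = 222 / (54 + 4) = 222/58 ≈ 3.828.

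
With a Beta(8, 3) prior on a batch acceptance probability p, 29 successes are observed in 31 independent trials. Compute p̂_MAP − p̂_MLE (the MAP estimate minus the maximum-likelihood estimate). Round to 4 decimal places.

Posterior is Beta(37, 5); MAP = (37−1)/(42−2) = 36/40 ≈ 0.90000.
MLE ignores the prior: p̂_MLE = k/n = 29/31 ≈ 0.93548.
Difference = 36/40 − 29/31 = -11/310 ≈ -0.0355.

MAP − MLE = -0.0355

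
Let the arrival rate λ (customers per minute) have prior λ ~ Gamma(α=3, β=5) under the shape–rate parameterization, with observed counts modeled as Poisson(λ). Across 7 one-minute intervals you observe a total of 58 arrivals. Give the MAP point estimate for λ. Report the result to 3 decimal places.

Σxᵢ = 58, n = 7.
Posterior ∝ λ^2e^(−5λ) · λ^58e^(−7λ) = λ^60e^(−12λ), i.e. Gamma(shape=61, rate=12).
The mode of a Gamma(a, b) with a ≥ 1 (shape–rate) is (a−1)/b = 60/12 ≈ 5.000.

λ̂_MAP = 5.000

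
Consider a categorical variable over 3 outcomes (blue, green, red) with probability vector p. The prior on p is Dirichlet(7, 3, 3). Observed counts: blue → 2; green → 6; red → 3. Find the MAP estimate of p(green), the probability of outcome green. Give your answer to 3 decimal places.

The posterior is Dirichlet(αᵢ + nᵢ) = Dirichlet(9, 9, 6).
For a Dirichlet(a₁,…,a_K) with all aᵢ > 1, the mode has j-th component (aⱼ − 1)/(Σaᵢ − K).
Here Σaᵢ = 24 and K = 3, so p(green) = (9 − 1)/(24 − 3) = 8/21 ≈ 0.381.

MAP estimate of p(green) = 0.381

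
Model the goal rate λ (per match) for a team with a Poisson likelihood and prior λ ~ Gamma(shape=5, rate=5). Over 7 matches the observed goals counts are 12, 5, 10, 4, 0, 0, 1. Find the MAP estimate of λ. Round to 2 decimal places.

λ̂_MAP = 3.00

Σxᵢ = 12+5+10+4+0+0+1 = 32, with n = 7.
Posterior ∝ λ^4e^(−5λ) · λ^32e^(−7λ) = λ^36e^(−12λ), i.e. Gamma(shape=37, rate=12).
The mode of a Gamma(a, b) with a ≥ 1 (shape–rate) is (a−1)/b = 36/12 ≈ 3.00.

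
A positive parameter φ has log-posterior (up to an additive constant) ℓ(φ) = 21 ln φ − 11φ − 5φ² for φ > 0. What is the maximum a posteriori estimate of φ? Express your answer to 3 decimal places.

φ̂_MAP = 1.000

ℓ'(φ) = 21/φ − 11 − 10φ. Setting this to zero and multiplying by φ: 10φ² + 11φ − 21 = 0.
φ = (−11 + √(11² + 4·10·21)) / (2·10) = (−11 + √961) / 20 = (−11 + 31)/20 = 1.
ℓ''(φ) = −21/φ² − 10 < 0, confirming a maximum.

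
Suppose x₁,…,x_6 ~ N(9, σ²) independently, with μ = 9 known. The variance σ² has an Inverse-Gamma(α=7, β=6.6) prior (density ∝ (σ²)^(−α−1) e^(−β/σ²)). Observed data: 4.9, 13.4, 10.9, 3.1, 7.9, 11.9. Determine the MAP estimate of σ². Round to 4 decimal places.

Sum of squared deviations about the known mean: SS = (4.9−9)² + (13.4−9)² + (10.9−9)² + (3.1−9)² + (7.9−9)² + (11.9−9)² = 84.21.
The Normal likelihood contributes (σ²)^(−n/2) exp(−SS/(2σ²)), so the posterior is Inverse-Gamma(α + n/2, β + SS/2) = Inverse-Gamma(10, 48.705).
The mode of Inverse-Gamma(a, b) is b/(a+1) = 48.705/11 ≈ 4.4277.

σ̂²_MAP = 4.4277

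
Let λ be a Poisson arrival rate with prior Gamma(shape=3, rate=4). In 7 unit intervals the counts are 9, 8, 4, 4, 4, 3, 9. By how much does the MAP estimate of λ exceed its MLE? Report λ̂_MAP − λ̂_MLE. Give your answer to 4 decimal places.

Σxᵢ = 41. Posterior is Gamma(44, 11); MAP = (44−1)/11 = 43/11 ≈ 3.90909.
MLE = x̄ = 41/7 ≈ 5.85714.
Difference = 43/11 − 41/7 = -150/77 ≈ -1.9481.

MAP − MLE = -1.9481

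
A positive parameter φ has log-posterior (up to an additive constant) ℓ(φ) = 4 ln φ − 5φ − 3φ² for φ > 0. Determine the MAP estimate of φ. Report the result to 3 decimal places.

φ̂_MAP = 0.500

ℓ'(φ) = 4/φ − 5 − 6φ. Setting this to zero and multiplying by φ: 6φ² + 5φ − 4 = 0.
φ = (−5 + √(5² + 4·6·4)) / (2·6) = (−5 + √121) / 12 = (−5 + 11)/12 = 1/2.
ℓ''(φ) = −4/φ² − 6 < 0, confirming a maximum.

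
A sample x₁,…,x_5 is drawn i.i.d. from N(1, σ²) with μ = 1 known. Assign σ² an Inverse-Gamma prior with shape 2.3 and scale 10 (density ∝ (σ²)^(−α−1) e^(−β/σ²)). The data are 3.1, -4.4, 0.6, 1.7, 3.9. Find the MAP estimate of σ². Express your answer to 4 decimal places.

σ̂²_MAP = 5.3991

Sum of squared deviations about the known mean: SS = (3.1−1)² + (-4.4−1)² + (0.6−1)² + (1.7−1)² + (3.9−1)² = 42.63.
The Normal likelihood contributes (σ²)^(−n/2) exp(−SS/(2σ²)), so the posterior is Inverse-Gamma(α + n/2, β + SS/2) = Inverse-Gamma(4.8, 31.315).
The mode of Inverse-Gamma(a, b) is b/(a+1) = 31.315/5.8 ≈ 5.3991.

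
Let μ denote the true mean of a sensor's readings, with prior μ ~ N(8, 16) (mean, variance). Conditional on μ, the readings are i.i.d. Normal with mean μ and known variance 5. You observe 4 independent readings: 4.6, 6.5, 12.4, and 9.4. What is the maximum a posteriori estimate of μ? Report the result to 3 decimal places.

μ̂_MAP = 8.209

n = 4; x̄ = (4.6 + 6.5 + 12.4 + 9.4)/4 = 32.9/4 = 8.225.
For a Normal prior and Normal likelihood with known variance, the posterior is Normal; its mode equals its mean, the precision-weighted average.
Prior precision 1/σ₀² = 1/16 = 0.0625; data precision n/σ² = 4/5 = 0.8.
μ̂ = (0.0625·8 + 0.8·8.225) / (0.0625 + 0.8) = 7.08/0.8625 = 944/115 ≈ 8.209.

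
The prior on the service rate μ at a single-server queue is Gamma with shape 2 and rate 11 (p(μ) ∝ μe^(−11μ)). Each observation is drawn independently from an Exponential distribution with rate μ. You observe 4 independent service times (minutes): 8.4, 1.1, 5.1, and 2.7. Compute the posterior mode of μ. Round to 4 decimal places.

The Exponential(rate=μ) likelihood is ∝ μ^n e^(−μΣtᵢ). Here n = 4 and Σtᵢ = 8.4 + 1.1 + 5.1 + 2.7 = 17.3.
Posterior ∝ μe^(−11μ) · μ^4e^(−17.3μ) = μ^5e^(−28.3μ), i.e. Gamma(6, 28.3).
Mode = (a−1)/b = 5/28.3 ≈ 0.1767.

μ̂_MAP = 0.1767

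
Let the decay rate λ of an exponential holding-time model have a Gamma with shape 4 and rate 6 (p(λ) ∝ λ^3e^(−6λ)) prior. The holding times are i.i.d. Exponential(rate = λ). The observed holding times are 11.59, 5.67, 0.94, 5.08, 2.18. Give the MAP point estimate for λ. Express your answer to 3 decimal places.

λ̂_MAP = 0.254

The Exponential(rate=λ) likelihood is ∝ λ^n e^(−λΣtᵢ). Here n = 5 and Σtᵢ = 11.59 + 5.67 + 0.94 + 5.08 + 2.18 = 25.46.
Posterior ∝ λ^3e^(−6λ) · λ^5e^(−25.46λ) = λ^8e^(−31.46λ), i.e. Gamma(9, 31.46).
Mode = (a−1)/b = 8/31.46 ≈ 0.254.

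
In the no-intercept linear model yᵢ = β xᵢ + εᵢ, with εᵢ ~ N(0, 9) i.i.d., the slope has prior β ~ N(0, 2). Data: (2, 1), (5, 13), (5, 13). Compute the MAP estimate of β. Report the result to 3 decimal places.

log p(β | y) = −Σ(yᵢ − βxᵢ)²/(2·9) − β²/(2·2) + const.
Setting the derivative to zero: Σxᵢ(yᵢ − βxᵢ)/9 − β/2 = 0, so β = Σxᵢyᵢ / (Σxᵢ² + σ²/τ²).
Σxᵢyᵢ = 2·1 + 5·13 + 5·13 = 132; Σxᵢ² = 54; σ²/τ² = 4.5.
β̂_MAP = 132 / (54 + 4.5) = 132/58.5 ≈ 2.256.

β̂_MAP = 2.256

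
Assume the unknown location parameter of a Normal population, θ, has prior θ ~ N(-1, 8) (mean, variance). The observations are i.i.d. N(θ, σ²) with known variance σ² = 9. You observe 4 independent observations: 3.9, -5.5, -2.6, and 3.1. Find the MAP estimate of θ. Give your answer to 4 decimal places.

n = 4; x̄ = (3.9 + (-5.5) + (-2.6) + 3.1)/4 = -1.1/4 = -0.275.
For a Normal prior and Normal likelihood with known variance, the posterior is Normal; its mode equals its mean, the precision-weighted average.
Prior precision 1/σ₀² = 1/8 = 0.125; data precision n/σ² = 4/9.
θ̂ = (0.125·(-1) + (4/9)·(-0.275)) / (0.125 + 4/9) = (-89/360)/(41/72) = -89/205 ≈ -0.4341.

θ̂_MAP = -0.4341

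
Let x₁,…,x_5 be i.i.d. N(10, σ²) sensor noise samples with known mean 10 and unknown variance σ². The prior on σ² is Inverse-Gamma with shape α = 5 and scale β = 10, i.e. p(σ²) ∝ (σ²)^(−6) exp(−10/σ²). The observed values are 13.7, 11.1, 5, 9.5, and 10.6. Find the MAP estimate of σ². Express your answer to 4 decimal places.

Sum of squared deviations about the known mean: SS = (13.7−10)² + (11.1−10)² + (5−10)² + (9.5−10)² + (10.6−10)² = 40.51.
The Normal likelihood contributes (σ²)^(−n/2) exp(−SS/(2σ²)), so the posterior is Inverse-Gamma(α + n/2, β + SS/2) = Inverse-Gamma(7.5, 30.255).
The mode of Inverse-Gamma(a, b) is b/(a+1) = 30.255/8.5 ≈ 3.5594.

σ̂²_MAP = 3.5594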